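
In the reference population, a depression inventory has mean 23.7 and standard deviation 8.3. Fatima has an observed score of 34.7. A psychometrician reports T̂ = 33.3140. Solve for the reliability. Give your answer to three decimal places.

0.874

T̂ = ρX + (1 − ρ)μ  ⇒  T̂ − μ = ρ(X − μ)
ρ = (T̂ − μ)/(X − μ) = (33.3140 − 23.7) / (34.7 − 23.7) = 9.6140 / 11.0 = 0.87400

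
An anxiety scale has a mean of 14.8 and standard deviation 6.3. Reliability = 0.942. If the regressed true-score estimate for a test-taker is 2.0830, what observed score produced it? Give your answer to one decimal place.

1.3

T̂ = ρX + (1 − ρ)μ  ⇒  X = (T̂ − (1 − ρ)μ) / ρ
X = (2.0830 − 0.058 × 14.8) / 0.942 = (2.0830 − 0.8584) / 0.942 = 1.2246 / 0.942 = 1.300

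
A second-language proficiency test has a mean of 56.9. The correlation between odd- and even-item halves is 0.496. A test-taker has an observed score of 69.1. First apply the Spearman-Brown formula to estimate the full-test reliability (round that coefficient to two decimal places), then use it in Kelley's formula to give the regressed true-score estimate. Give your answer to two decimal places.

64.95

Spearman-Brown: ρ = 2r/(1 + r) = 2(0.496)/(1 + 0.496) = 0.9920/1.496 = 0.6631 → 0.66
Weight the observed score by reliability and the mean by (1 − reliability): T̂ = 0.66·69.1 + 0.34·56.9 = 45.606 + 19.346 = 64.952.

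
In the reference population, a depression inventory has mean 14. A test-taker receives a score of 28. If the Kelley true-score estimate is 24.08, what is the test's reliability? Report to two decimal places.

T̂ = ρX + (1 − ρ)μ  ⇒  T̂ − μ = ρ(X − μ)
ρ = (T̂ − μ)/(X − μ) = (24.08 − 14) / (28 − 14) = 10.08 / 14.0 = 0.7200

0.72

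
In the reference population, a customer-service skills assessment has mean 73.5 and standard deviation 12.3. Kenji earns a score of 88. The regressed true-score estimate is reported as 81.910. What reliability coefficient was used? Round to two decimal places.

0.58

T̂ = ρX + (1 − ρ)μ  ⇒  T̂ − μ = ρ(X − μ)
ρ = (T̂ − μ)/(X − μ) = (81.910 − 73.5) / (88 − 73.5) = 8.410 / 14.5 = 0.5800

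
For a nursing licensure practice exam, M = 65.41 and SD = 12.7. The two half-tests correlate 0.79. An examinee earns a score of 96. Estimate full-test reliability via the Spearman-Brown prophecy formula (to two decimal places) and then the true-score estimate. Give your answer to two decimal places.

92.33

Spearman-Brown: ρ = 2r/(1 + r) = 2(0.79)/(1 + 0.79) = 1.580/1.79 = 0.8827 → 0.88
T̂ = 0.88(96) + 0.12(65.41) = 84.48 + 7.8492 = 92.329 → 92.33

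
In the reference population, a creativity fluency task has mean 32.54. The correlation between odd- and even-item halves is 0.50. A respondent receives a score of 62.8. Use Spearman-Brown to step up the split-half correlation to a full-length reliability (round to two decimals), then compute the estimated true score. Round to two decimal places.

Spearman-Brown: ρ = 2r/(1 + r) = 2(0.50)/(1 + 0.50) = 1.000/1.50 = 0.6667 → 0.67
T̂ = ρX + (1 − ρ)μ
  = 0.67 × 62.8 + 0.33 × 32.54
  = 42.076 + 10.7382
  = 52.814
  ≈ 52.81

52.81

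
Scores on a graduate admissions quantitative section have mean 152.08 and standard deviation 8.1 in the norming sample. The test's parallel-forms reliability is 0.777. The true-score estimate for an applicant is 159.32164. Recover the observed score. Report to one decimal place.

T̂ = ρX + (1 − ρ)μ  ⇒  X = (T̂ − (1 − ρ)μ) / ρ
X = (159.32164 − 0.223 × 152.08) / 0.777 = (159.32164 − 33.91384) / 0.777 = 125.40780 / 0.777 = 161.400

161.4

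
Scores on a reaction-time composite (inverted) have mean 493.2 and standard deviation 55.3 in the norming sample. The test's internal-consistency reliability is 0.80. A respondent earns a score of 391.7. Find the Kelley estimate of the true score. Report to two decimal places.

Kelley's formula gives T̂ = 0.80·391.7 + 0.20·493.2 = 313.360 + 98.640 = 412.000.

412.00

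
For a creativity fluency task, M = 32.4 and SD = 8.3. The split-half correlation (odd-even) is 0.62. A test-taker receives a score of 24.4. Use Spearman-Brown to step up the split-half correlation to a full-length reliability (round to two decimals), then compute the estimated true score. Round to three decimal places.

Spearman-Brown: ρ = 2r/(1 + r) = 2(0.62)/(1 + 0.62) = 1.240/1.62 = 0.7654 → 0.77
T̂ = 0.77(24.4) + 0.23(32.4) = 18.788 + 7.452 = 26.2400 → 26.240

26.240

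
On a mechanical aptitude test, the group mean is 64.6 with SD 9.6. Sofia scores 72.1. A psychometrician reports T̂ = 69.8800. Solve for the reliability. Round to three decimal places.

T̂ = ρX + (1 − ρ)μ  ⇒  T̂ − μ = ρ(X − μ)
ρ = (T̂ − μ)/(X − μ) = (69.8800 − 64.6) / (72.1 − 64.6) = 5.2800 / 7.5 = 0.70400

0.704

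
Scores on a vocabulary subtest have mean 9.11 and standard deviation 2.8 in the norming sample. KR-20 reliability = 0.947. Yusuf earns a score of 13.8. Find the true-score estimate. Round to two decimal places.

T̂ = 0.947(13.8) + 0.053(9.11) = 13.0686 + 0.48283 = 13.551 → 13.55

13.55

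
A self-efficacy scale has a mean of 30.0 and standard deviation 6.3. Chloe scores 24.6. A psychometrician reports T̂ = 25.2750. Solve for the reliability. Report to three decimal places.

T̂ = ρX + (1 − ρ)μ  ⇒  T̂ − μ = ρ(X − μ)
ρ = (T̂ − μ)/(X − μ) = (25.2750 − 30.0) / (24.6 − 30.0) = -4.7250 / -5.4 = 0.87500

0.875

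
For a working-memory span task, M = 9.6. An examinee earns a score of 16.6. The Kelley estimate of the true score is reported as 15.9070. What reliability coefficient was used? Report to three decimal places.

T̂ = ρX + (1 − ρ)μ  ⇒  T̂ − μ = ρ(X − μ)
ρ = (T̂ − μ)/(X − μ) = (15.9070 − 9.6) / (16.6 − 9.6) = 6.3070 / 7.0 = 0.90100

0.901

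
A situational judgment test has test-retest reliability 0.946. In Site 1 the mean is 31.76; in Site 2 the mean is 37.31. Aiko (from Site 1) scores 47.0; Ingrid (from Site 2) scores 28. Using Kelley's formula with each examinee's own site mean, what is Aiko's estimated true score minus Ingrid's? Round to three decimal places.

T̂_Aiko = 0.946(47.0) + 0.054(31.76) = 46.17704
T̂_Ingrid = 0.946(28) + 0.054(37.31) = 28.50274
Difference = 46.17704 − 28.50274 = 17.67430

17.674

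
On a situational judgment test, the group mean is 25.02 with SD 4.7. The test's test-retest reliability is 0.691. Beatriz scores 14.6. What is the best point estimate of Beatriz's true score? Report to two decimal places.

17.82

T̂ = ρX + (1 − ρ)μ
  = 0.691 × 14.6 + 0.309 × 25.02
  = 10.0886 + 7.73118
  = 17.820
  ≈ 17.82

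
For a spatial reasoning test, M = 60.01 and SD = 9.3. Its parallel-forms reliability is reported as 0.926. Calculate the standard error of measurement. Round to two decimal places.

2.53

SEM = SD · √(1 − ρ) = 9.3 × √0.074 = 9.3 × 0.2720 = 2.530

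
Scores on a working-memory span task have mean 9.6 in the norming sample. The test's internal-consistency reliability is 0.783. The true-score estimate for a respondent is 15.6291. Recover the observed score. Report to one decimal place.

T̂ = ρX + (1 − ρ)μ  ⇒  X = (T̂ − (1 − ρ)μ) / ρ
X = (15.6291 − 0.217 × 9.6) / 0.783 = (15.6291 − 2.0832) / 0.783 = 13.5459 / 0.783 = 17.300

17.3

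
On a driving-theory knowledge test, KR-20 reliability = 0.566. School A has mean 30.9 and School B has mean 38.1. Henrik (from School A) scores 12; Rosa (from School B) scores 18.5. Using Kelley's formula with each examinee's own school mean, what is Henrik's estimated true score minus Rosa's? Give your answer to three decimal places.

T̂_Henrik = 0.566(12) + 0.434(30.9) = 20.20260
T̂_Rosa = 0.566(18.5) + 0.434(38.1) = 27.00640
Difference = 20.20260 − 27.00640 = -6.80380

-6.804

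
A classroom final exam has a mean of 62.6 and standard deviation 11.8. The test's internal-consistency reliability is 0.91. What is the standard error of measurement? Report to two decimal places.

SEM = SD · √(1 − ρ) = 11.8 × √0.09 = 11.8 × 0.3000 = 3.540

3.54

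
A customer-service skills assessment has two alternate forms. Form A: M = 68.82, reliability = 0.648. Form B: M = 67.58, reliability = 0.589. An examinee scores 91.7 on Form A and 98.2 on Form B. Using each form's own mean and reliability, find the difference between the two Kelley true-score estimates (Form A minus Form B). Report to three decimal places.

T̂_A = 0.648(91.7) + 0.352(68.82) = 83.64624
T̂_B = 0.589(98.2) + 0.411(67.58) = 85.61518
T̂_A − T̂_B = -1.96894

-1.969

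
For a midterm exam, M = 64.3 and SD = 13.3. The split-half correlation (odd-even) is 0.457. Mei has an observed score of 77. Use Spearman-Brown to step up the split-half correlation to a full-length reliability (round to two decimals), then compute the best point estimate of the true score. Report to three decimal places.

72.301

Spearman-Brown: ρ = 2r/(1 + r) = 2(0.457)/(1 + 0.457) = 0.9140/1.457 = 0.6273 → 0.63
Kelley's formula gives T̂ = 0.63·77 + 0.37·64.3 = 48.51 + 23.791 = 72.3010.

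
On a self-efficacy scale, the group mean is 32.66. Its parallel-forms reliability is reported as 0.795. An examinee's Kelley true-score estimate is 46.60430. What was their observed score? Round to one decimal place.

T̂ = ρX + (1 − ρ)μ  ⇒  X = (T̂ − (1 − ρ)μ) / ρ
X = (46.60430 − 0.205 × 32.66) / 0.795 = (46.60430 − 6.69530) / 0.795 = 39.90900 / 0.795 = 50.200

50.2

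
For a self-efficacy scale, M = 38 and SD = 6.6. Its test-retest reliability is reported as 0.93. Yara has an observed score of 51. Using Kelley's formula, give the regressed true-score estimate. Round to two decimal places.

Kelley's formula gives T̂ = 0.93·51 + 0.07·38 = 47.43 + 2.66 = 50.090.

50.09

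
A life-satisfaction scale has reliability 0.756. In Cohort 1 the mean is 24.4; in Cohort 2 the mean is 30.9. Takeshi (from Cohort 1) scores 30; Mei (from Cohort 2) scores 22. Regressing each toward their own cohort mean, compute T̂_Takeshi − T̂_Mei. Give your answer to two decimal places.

4.46

T̂_Takeshi = 0.756(30) + 0.244(24.4) = 28.6336
T̂_Mei = 0.756(22) + 0.244(30.9) = 24.1716
Difference = 28.6336 − 24.1716 = 4.4620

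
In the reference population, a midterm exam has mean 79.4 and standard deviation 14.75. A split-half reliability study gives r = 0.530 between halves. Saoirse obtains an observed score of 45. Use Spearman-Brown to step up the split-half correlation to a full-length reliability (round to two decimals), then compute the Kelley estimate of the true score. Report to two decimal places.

Spearman-Brown: ρ = 2r/(1 + r) = 2(0.530)/(1 + 0.530) = 1.0600/1.530 = 0.6928 → 0.69
T̂ = ρX + (1 − ρ)μ
  = 0.69 × 45 + 0.31 × 79.4
  = 31.05 + 24.614
  = 55.664
  ≈ 55.66

55.66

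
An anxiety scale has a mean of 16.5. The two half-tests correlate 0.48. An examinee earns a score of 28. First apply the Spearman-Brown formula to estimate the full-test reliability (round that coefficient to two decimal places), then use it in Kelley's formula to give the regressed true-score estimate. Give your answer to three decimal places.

Spearman-Brown: ρ = 2r/(1 + r) = 2(0.48)/(1 + 0.48) = 0.960/1.48 = 0.6486 → 0.65
T̂ = 0.65(28) + 0.35(16.5) = 18.20 + 5.775 = 23.9750 → 23.975

23.975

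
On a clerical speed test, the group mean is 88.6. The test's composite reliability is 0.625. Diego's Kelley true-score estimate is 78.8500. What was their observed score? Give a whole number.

T̂ = ρX + (1 − ρ)μ  ⇒  X = (T̂ − (1 − ρ)μ) / ρ
X = (78.8500 − 0.375 × 88.6) / 0.625 = (78.8500 − 33.2250) / 0.625 = 45.6250 / 0.625 = 73.00

73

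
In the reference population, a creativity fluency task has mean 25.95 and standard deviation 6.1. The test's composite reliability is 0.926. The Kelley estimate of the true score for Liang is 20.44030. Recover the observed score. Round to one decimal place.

T̂ = ρX + (1 − ρ)μ  ⇒  X = (T̂ − (1 − ρ)μ) / ρ
X = (20.44030 − 0.074 × 25.95) / 0.926 = (20.44030 − 1.92030) / 0.926 = 18.52000 / 0.926 = 20.000

20.0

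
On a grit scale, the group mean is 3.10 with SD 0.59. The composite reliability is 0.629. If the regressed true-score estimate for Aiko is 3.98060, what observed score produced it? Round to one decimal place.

T̂ = ρX + (1 − ρ)μ  ⇒  X = (T̂ − (1 − ρ)μ) / ρ
X = (3.98060 − 0.371 × 3.10) / 0.629 = (3.98060 − 1.15010) / 0.629 = 2.83050 / 0.629 = 4.500

4.5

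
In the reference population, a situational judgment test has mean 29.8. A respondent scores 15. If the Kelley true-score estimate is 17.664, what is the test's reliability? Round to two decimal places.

0.82

T̂ = ρX + (1 − ρ)μ  ⇒  T̂ − μ = ρ(X − μ)
ρ = (T̂ − μ)/(X − μ) = (17.664 − 29.8) / (15 − 29.8) = -12.136 / -14.8 = 0.8200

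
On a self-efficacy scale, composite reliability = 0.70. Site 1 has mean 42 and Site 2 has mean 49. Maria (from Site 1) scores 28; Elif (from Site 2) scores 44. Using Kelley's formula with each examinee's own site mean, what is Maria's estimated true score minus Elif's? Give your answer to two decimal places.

T̂_Maria = 0.70(28) + 0.30(42) = 32.2000
T̂_Elif = 0.70(44) + 0.30(49) = 45.5000
Difference = 32.2000 − 45.5000 = -13.3000

-13.30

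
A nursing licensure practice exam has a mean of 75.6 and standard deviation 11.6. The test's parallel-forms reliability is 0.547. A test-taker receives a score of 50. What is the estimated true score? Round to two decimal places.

T̂ = 0.547(50) + 0.453(75.6) = 27.350 + 34.2468 = 61.597 → 61.60

61.60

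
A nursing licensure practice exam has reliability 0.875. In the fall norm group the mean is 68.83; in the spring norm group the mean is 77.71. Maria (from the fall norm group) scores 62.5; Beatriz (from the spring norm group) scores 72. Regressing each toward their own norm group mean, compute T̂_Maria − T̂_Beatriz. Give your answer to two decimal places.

-9.42

T̂_Maria = 0.875(62.5) + 0.125(68.83) = 63.2912
T̂_Beatriz = 0.875(72) + 0.125(77.71) = 72.7138
Difference = 63.2912 − 72.7138 = -9.4225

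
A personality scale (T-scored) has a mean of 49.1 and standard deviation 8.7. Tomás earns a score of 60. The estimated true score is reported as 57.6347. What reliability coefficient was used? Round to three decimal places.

0.783

T̂ = ρX + (1 − ρ)μ  ⇒  T̂ − μ = ρ(X − μ)
ρ = (T̂ − μ)/(X − μ) = (57.6347 − 49.1) / (60 − 49.1) = 8.5347 / 10.9 = 0.78300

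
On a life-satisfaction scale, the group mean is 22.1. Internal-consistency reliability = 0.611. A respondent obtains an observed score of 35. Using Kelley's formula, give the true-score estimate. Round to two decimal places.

T̂ = ρX + (1 − ρ)μ
  = 0.611 × 35 + 0.389 × 22.1
  = 21.385 + 8.5969
  = 29.982
  ≈ 29.98

29.98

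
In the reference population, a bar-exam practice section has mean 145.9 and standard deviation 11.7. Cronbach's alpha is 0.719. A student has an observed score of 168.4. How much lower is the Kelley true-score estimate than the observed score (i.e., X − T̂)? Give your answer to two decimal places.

Kelley's formula gives T̂ = 0.719·168.4 + 0.281·145.9 = 121.0796 + 40.9979 = 162.0775.
X − T̂ = 168.4 − 162.078 = 6.322 → 6.32

6.32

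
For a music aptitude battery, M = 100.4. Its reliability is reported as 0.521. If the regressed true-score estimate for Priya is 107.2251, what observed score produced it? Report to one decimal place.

T̂ = ρX + (1 − ρ)μ  ⇒  X = (T̂ − (1 − ρ)μ) / ρ
X = (107.2251 − 0.479 × 100.4) / 0.521 = (107.2251 − 48.0916) / 0.521 = 59.1335 / 0.521 = 113.500

113.5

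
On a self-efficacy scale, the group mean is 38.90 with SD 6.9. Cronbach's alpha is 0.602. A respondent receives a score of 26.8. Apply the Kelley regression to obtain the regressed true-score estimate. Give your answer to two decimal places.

T̂ = ρX + (1 − ρ)μ
  = 0.602 × 26.8 + 0.398 × 38.90
  = 16.1336 + 15.48220
  = 31.616
  ≈ 31.62

31.62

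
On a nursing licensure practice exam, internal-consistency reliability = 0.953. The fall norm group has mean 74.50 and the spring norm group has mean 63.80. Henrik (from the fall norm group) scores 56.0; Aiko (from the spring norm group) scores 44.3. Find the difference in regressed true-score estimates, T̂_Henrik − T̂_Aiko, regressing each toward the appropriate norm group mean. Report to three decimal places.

T̂_Henrik = 0.953(56.0) + 0.047(74.50) = 56.86950
T̂_Aiko = 0.953(44.3) + 0.047(63.80) = 45.21650
Difference = 56.86950 − 45.21650 = 11.65300

11.653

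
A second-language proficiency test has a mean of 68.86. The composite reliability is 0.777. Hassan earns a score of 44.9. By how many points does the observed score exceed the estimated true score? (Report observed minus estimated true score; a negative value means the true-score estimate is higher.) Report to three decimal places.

-5.343

T̂ = 0.777(44.9) + 0.223(68.86) = 34.8873 + 15.35578 = 50.24308 → 50.2431
X − T̂ = 44.9 − 50.2431 = -5.3431 → -5.343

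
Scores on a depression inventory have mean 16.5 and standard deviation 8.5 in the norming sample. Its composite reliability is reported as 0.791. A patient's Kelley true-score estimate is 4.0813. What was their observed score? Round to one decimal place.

0.8

T̂ = ρX + (1 − ρ)μ  ⇒  X = (T̂ − (1 − ρ)μ) / ρ
X = (4.0813 − 0.209 × 16.5) / 0.791 = (4.0813 − 3.4485) / 0.791 = 0.6328 / 0.791 = 0.800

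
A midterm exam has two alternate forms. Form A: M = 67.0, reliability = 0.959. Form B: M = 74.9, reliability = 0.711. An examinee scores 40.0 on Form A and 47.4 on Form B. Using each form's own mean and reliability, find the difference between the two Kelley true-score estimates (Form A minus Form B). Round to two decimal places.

-14.24

T̂_A = 0.959(40.0) + 0.041(67.0) = 41.1070
T̂_B = 0.711(47.4) + 0.289(74.9) = 55.3475
T̂_A − T̂_B = -14.2405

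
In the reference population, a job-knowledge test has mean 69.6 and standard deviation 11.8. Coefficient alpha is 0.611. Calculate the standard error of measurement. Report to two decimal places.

SEM = SD · √(1 − ρ) = 11.8 × √0.389 = 11.8 × 0.6237 = 7.360

7.36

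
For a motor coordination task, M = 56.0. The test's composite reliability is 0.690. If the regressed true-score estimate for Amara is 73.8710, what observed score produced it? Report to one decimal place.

T̂ = ρX + (1 − ρ)μ  ⇒  X = (T̂ − (1 − ρ)μ) / ρ
X = (73.8710 − 0.310 × 56.0) / 0.690 = (73.8710 − 17.3600) / 0.690 = 56.5110 / 0.690 = 81.900

81.9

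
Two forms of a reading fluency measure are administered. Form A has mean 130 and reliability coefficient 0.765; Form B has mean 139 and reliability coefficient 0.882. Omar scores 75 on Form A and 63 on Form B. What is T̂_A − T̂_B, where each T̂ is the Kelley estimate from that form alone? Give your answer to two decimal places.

15.96

T̂_A = 0.765(75) + 0.235(130) = 87.9250
T̂_B = 0.882(63) + 0.118(139) = 71.9680
T̂_A − T̂_B = 15.9570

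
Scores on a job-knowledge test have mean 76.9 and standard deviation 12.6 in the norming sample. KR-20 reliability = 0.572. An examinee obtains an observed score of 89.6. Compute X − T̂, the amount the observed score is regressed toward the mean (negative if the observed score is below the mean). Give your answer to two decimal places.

T̂ = ρX + (1 − ρ)μ
  = 0.572 × 89.6 + 0.428 × 76.9
  = 51.2512 + 32.9132
  = 84.1644
  ≈ 84.164
X − T̂ = 89.6 − 84.164 = 5.436 → 5.44

5.44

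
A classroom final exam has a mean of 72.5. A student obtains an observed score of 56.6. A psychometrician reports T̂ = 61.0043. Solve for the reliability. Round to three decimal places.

T̂ = ρX + (1 − ρ)μ  ⇒  T̂ − μ = ρ(X − μ)
ρ = (T̂ − μ)/(X − μ) = (61.0043 − 72.5) / (56.6 − 72.5) = -11.4957 / -15.9 = 0.72300

0.723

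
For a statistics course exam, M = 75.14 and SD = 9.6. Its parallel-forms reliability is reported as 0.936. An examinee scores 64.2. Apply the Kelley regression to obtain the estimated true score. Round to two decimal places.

T̂ = ρX + (1 − ρ)μ
  = 0.936 × 64.2 + 0.064 × 75.14
  = 60.0912 + 4.80896
  = 64.900
  ≈ 64.90

64.90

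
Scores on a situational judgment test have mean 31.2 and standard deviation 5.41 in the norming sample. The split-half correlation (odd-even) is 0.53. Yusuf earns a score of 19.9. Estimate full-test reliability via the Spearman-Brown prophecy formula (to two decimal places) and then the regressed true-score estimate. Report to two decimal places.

23.40

Spearman-Brown: ρ = 2r/(1 + r) = 2(0.53)/(1 + 0.53) = 1.060/1.53 = 0.6928 → 0.69
T̂ = 0.69(19.9) + 0.31(31.2) = 13.731 + 9.672 = 23.403 → 23.40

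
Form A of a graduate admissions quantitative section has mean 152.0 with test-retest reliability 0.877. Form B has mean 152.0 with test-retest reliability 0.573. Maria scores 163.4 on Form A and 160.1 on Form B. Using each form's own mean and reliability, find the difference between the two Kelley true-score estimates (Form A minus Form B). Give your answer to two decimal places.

5.36

T̂_A = 0.877(163.4) + 0.123(152.0) = 161.9978
T̂_B = 0.573(160.1) + 0.427(152.0) = 156.6413
T̂_A − T̂_B = 5.3565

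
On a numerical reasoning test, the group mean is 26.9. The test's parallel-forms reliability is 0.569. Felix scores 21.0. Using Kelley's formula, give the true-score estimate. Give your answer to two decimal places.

T̂ = 0.569(21.0) + 0.431(26.9) = 11.9490 + 11.5939 = 23.543 → 23.54

23.54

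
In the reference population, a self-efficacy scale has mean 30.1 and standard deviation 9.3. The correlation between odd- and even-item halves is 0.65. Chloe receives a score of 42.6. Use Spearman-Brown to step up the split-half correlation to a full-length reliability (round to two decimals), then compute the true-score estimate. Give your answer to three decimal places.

39.975

Spearman-Brown: ρ = 2r/(1 + r) = 2(0.65)/(1 + 0.65) = 1.300/1.65 = 0.7879 → 0.79
T̂ = ρX + (1 − ρ)μ
  = 0.79 × 42.6 + 0.21 × 30.1
  = 33.654 + 6.321
  = 39.9750
  ≈ 39.975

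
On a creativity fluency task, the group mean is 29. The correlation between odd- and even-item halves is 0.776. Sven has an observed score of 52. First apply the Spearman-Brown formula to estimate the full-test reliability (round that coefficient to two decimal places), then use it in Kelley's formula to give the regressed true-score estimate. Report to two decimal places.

49.01

Spearman-Brown: ρ = 2r/(1 + r) = 2(0.776)/(1 + 0.776) = 1.5520/1.776 = 0.8739 → 0.87
T̂ = 0.87(52) + 0.13(29) = 45.24 + 3.77 = 49.010 → 49.01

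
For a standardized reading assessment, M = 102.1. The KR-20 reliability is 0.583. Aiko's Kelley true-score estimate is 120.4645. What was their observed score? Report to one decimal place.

133.6

T̂ = ρX + (1 − ρ)μ  ⇒  X = (T̂ − (1 − ρ)μ) / ρ
X = (120.4645 − 0.417 × 102.1) / 0.583 = (120.4645 − 42.5757) / 0.583 = 77.8888 / 0.583 = 133.600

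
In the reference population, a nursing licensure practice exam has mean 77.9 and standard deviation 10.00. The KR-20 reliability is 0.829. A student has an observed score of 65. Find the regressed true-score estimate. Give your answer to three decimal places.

Regress the observed score toward the mean by the unreliability: T̂ = 0.829·65 + 0.171·77.9 = 53.885 + 13.3209 = 67.2059.

67.206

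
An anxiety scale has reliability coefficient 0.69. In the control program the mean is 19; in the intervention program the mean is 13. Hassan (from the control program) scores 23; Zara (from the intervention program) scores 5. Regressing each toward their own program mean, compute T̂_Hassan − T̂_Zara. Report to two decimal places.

T̂_Hassan = 0.69(23) + 0.31(19) = 21.7600
T̂_Zara = 0.69(5) + 0.31(13) = 7.4800
Difference = 21.7600 − 7.4800 = 14.2800

14.28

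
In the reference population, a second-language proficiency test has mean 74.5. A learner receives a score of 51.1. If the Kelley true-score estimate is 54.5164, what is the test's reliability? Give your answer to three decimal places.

0.854

T̂ = ρX + (1 − ρ)μ  ⇒  T̂ − μ = ρ(X − μ)
ρ = (T̂ − μ)/(X − μ) = (54.5164 − 74.5) / (51.1 − 74.5) = -19.9836 / -23.4 = 0.85400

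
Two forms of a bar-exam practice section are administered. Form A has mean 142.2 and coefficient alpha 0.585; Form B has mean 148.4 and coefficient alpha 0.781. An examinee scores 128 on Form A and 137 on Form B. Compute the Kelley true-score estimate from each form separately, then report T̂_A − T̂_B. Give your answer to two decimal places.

-5.60

T̂_A = 0.585(128) + 0.415(142.2) = 133.8930
T̂_B = 0.781(137) + 0.219(148.4) = 139.4966
T̂_A − T̂_B = -5.6036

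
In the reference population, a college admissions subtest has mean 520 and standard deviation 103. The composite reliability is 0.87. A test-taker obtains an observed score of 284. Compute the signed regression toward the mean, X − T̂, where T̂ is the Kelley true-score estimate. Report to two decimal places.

Kelley's formula gives T̂ = 0.87·284 + 0.13·520 = 247.08 + 67.60 = 314.6800.
X − T̂ = 284 − 314.680 = -30.680 → -30.68

-30.68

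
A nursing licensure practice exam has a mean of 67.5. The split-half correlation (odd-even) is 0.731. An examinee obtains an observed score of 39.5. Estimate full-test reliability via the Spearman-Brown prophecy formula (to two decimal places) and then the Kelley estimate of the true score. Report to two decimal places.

Spearman-Brown: ρ = 2r/(1 + r) = 2(0.731)/(1 + 0.731) = 1.4620/1.731 = 0.8446 → 0.84
T̂ = 0.84(39.5) + 0.16(67.5) = 33.180 + 10.800 = 43.980 → 43.98

43.98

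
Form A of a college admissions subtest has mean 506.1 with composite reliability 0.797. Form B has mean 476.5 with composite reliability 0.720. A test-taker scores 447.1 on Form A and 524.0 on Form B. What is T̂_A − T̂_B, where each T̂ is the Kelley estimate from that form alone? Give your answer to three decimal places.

T̂_A = 0.797(447.1) + 0.203(506.1) = 459.07700
T̂_B = 0.720(524.0) + 0.280(476.5) = 510.70000
T̂_A − T̂_B = -51.62300

-51.623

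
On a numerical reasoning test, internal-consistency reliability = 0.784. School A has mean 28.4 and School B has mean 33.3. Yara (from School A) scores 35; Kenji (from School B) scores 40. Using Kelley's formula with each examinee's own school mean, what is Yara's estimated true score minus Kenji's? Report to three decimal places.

-4.978

T̂_Yara = 0.784(35) + 0.216(28.4) = 33.57440
T̂_Kenji = 0.784(40) + 0.216(33.3) = 38.55280
Difference = 33.57440 − 38.55280 = -4.97840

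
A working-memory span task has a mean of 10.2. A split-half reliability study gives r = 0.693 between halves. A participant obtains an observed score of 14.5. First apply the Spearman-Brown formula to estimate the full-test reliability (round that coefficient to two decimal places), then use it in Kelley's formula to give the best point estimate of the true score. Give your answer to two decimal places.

Spearman-Brown: ρ = 2r/(1 + r) = 2(0.693)/(1 + 0.693) = 1.3860/1.693 = 0.8187 → 0.82
T̂ = 0.82(14.5) + 0.18(10.2) = 11.890 + 1.836 = 13.726 → 13.73

13.73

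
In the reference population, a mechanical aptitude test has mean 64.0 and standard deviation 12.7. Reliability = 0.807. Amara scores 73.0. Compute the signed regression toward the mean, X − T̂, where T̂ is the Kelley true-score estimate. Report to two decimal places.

T̂ = 0.807(73.0) + 0.193(64.0) = 58.9110 + 12.3520 = 71.2630 → 71.263
X − T̂ = 73.0 − 71.263 = 1.737 → 1.74

1.74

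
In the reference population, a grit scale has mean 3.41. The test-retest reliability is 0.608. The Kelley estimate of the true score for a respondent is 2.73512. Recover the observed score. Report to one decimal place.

2.3

T̂ = ρX + (1 − ρ)μ  ⇒  X = (T̂ − (1 − ρ)μ) / ρ
X = (2.73512 − 0.392 × 3.41) / 0.608 = (2.73512 − 1.33672) / 0.608 = 1.39840 / 0.608 = 2.300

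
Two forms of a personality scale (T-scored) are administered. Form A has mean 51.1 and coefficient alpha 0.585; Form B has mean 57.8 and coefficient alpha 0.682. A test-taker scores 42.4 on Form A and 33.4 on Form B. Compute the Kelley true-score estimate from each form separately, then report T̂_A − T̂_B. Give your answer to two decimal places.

T̂_A = 0.585(42.4) + 0.415(51.1) = 46.0105
T̂_B = 0.682(33.4) + 0.318(57.8) = 41.1592
T̂_A − T̂_B = 4.8513

4.85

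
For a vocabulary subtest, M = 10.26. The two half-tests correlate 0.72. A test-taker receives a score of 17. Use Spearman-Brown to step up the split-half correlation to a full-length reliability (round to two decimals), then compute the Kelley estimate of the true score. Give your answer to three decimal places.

15.922

Spearman-Brown: ρ = 2r/(1 + r) = 2(0.72)/(1 + 0.72) = 1.440/1.72 = 0.8372 → 0.84
T̂ = ρX + (1 − ρ)μ
  = 0.84 × 17 + 0.16 × 10.26
  = 14.28 + 1.6416
  = 15.9216
  ≈ 15.922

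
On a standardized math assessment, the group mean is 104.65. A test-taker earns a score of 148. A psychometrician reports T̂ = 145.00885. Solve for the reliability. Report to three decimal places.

0.931

T̂ = ρX + (1 − ρ)μ  ⇒  T̂ − μ = ρ(X − μ)
ρ = (T̂ − μ)/(X − μ) = (145.00885 − 104.65) / (148 − 104.65) = 40.35885 / 43.35 = 0.93100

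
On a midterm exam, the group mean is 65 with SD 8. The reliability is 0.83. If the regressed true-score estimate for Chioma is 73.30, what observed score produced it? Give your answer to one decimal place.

75.0

T̂ = ρX + (1 − ρ)μ  ⇒  X = (T̂ − (1 − ρ)μ) / ρ
X = (73.30 − 0.17 × 65) / 0.83 = (73.30 − 11.05) / 0.83 = 62.25 / 0.83 = 75.000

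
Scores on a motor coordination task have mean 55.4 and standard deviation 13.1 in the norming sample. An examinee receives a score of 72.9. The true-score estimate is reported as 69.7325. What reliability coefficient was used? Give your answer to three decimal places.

0.819

T̂ = ρX + (1 − ρ)μ  ⇒  T̂ − μ = ρ(X − μ)
ρ = (T̂ − μ)/(X − μ) = (69.7325 − 55.4) / (72.9 − 55.4) = 14.3325 / 17.5 = 0.81900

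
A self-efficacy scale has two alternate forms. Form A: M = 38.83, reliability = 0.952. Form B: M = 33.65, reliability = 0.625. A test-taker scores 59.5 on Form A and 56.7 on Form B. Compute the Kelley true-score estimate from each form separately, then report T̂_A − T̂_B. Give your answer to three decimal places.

T̂_A = 0.952(59.5) + 0.048(38.83) = 58.50784
T̂_B = 0.625(56.7) + 0.375(33.65) = 48.05625
T̂_A − T̂_B = 10.45159

10.452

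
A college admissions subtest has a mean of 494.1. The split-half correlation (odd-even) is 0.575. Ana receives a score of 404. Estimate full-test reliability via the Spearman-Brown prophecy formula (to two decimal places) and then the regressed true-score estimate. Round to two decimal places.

428.33

Spearman-Brown: ρ = 2r/(1 + r) = 2(0.575)/(1 + 0.575) = 1.1500/1.575 = 0.7302 → 0.73
Kelley's formula gives T̂ = 0.73·404 + 0.27·494.1 = 294.92 + 133.407 = 428.327.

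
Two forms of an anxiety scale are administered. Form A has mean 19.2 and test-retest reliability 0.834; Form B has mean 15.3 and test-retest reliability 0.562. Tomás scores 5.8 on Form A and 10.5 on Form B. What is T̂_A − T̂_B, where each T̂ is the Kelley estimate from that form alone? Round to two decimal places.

T̂_A = 0.834(5.8) + 0.166(19.2) = 8.0244
T̂_B = 0.562(10.5) + 0.438(15.3) = 12.6024
T̂_A − T̂_B = -4.5780

-4.58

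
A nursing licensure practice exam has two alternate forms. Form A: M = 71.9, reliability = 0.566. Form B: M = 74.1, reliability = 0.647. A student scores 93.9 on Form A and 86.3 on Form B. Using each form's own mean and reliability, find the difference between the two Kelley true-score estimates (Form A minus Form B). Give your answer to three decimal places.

T̂_A = 0.566(93.9) + 0.434(71.9) = 84.35200
T̂_B = 0.647(86.3) + 0.353(74.1) = 81.99340
T̂_A − T̂_B = 2.35860

2.359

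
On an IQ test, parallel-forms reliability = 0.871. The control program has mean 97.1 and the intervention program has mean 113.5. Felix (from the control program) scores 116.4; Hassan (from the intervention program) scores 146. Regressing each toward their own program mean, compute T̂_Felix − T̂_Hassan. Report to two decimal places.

-27.90

T̂_Felix = 0.871(116.4) + 0.129(97.1) = 113.9103
T̂_Hassan = 0.871(146) + 0.129(113.5) = 141.8075
Difference = 113.9103 − 141.8075 = -27.8972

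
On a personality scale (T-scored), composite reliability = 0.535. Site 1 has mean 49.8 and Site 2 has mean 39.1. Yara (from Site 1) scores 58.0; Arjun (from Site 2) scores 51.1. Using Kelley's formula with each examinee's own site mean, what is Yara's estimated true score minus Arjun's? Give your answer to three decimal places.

T̂_Yara = 0.535(58.0) + 0.465(49.8) = 54.18700
T̂_Arjun = 0.535(51.1) + 0.465(39.1) = 45.52000
Difference = 54.18700 − 45.52000 = 8.66700

8.667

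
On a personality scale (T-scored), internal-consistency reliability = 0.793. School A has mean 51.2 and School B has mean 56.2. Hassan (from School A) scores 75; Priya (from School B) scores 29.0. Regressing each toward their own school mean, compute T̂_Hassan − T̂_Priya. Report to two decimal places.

T̂_Hassan = 0.793(75) + 0.207(51.2) = 70.0734
T̂_Priya = 0.793(29.0) + 0.207(56.2) = 34.6304
Difference = 70.0734 − 34.6304 = 35.4430

35.44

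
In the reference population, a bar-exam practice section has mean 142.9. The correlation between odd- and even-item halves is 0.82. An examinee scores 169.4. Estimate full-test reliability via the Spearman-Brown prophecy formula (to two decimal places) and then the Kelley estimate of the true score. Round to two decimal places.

Spearman-Brown: ρ = 2r/(1 + r) = 2(0.82)/(1 + 0.82) = 1.640/1.82 = 0.9011 → 0.90
T̂ = ρX + (1 − ρ)μ
  = 0.90 × 169.4 + 0.10 × 142.9
  = 152.460 + 14.290
  = 166.750
  ≈ 166.75

166.75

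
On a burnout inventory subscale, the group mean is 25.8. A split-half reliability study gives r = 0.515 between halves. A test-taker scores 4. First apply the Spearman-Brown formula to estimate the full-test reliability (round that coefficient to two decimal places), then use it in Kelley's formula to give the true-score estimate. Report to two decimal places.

10.98

Spearman-Brown: ρ = 2r/(1 + r) = 2(0.515)/(1 + 0.515) = 1.0300/1.515 = 0.6799 → 0.68
T̂ = ρX + (1 − ρ)μ
  = 0.68 × 4 + 0.32 × 25.8
  = 2.72 + 8.256
  = 10.976
  ≈ 10.98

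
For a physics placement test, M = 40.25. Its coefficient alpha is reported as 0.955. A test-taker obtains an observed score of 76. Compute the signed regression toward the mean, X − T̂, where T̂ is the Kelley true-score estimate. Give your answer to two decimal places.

T̂ = 0.955(76) + 0.045(40.25) = 72.580 + 1.81125 = 74.3912 → 74.391
X − T̂ = 76 − 74.391 = 1.609 → 1.61

1.61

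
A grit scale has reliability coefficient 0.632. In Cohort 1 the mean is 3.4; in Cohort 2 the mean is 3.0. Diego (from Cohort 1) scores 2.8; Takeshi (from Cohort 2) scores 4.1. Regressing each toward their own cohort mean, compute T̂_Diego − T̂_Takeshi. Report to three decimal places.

T̂_Diego = 0.632(2.8) + 0.368(3.4) = 3.02080
T̂_Takeshi = 0.632(4.1) + 0.368(3.0) = 3.69520
Difference = 3.02080 − 3.69520 = -0.67440

-0.674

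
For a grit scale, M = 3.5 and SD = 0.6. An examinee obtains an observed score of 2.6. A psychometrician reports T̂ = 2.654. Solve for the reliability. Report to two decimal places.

0.94

T̂ = ρX + (1 − ρ)μ  ⇒  T̂ − μ = ρ(X − μ)
ρ = (T̂ − μ)/(X − μ) = (2.654 − 3.5) / (2.6 − 3.5) = -0.846 / -0.9 = 0.9400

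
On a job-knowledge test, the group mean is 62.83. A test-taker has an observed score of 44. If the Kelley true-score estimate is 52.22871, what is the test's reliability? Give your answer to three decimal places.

T̂ = ρX + (1 − ρ)μ  ⇒  T̂ − μ = ρ(X − μ)
ρ = (T̂ − μ)/(X − μ) = (52.22871 − 62.83) / (44 − 62.83) = -10.60129 / -18.83 = 0.56300

0.563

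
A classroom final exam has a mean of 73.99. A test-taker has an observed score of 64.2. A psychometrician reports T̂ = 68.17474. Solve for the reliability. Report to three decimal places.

0.594

T̂ = ρX + (1 − ρ)μ  ⇒  T̂ − μ = ρ(X − μ)
ρ = (T̂ − μ)/(X − μ) = (68.17474 − 73.99) / (64.2 − 73.99) = -5.81526 / -9.79 = 0.59400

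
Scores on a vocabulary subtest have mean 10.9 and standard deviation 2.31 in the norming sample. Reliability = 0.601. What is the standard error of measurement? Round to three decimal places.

SEM = SD · √(1 − ρ) = 2.31 × √0.399 = 2.31 × 0.6317 = 1.4591

1.459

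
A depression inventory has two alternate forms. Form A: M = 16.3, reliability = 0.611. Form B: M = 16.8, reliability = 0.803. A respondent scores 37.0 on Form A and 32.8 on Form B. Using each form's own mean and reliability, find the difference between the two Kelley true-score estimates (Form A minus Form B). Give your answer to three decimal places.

T̂_A = 0.611(37.0) + 0.389(16.3) = 28.94770
T̂_B = 0.803(32.8) + 0.197(16.8) = 29.64800
T̂_A − T̂_B = -0.70030

-0.700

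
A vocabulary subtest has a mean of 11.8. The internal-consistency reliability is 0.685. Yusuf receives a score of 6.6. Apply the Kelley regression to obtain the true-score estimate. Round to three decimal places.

T̂ = 0.685(6.6) + 0.315(11.8) = 4.5210 + 3.7170 = 8.2380 → 8.238

8.238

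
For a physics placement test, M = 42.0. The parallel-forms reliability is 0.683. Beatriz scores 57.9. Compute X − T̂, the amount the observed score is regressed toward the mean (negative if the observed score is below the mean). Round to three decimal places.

5.040

T̂ = ρX + (1 − ρ)μ
  = 0.683 × 57.9 + 0.317 × 42.0
  = 39.5457 + 13.3140
  = 52.85970
  ≈ 52.8597
X − T̂ = 57.9 − 52.8597 = 5.0403 → 5.040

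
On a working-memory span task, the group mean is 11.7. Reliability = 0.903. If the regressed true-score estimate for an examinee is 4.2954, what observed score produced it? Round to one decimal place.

T̂ = ρX + (1 − ρ)μ  ⇒  X = (T̂ − (1 − ρ)μ) / ρ
X = (4.2954 − 0.097 × 11.7) / 0.903 = (4.2954 − 1.1349) / 0.903 = 3.1605 / 0.903 = 3.500

3.5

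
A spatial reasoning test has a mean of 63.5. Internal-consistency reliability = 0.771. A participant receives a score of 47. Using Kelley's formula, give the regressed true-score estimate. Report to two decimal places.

T̂ = ρX + (1 − ρ)μ
  = 0.771 × 47 + 0.229 × 63.5
  = 36.237 + 14.5415
  = 50.779
  ≈ 50.78

50.78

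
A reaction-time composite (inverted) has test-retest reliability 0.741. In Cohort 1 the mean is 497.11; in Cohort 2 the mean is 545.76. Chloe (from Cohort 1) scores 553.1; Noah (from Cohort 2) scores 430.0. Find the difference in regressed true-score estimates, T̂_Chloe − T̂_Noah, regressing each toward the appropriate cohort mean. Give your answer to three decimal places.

T̂_Chloe = 0.741(553.1) + 0.259(497.11) = 538.59859
T̂_Noah = 0.741(430.0) + 0.259(545.76) = 459.98184
Difference = 538.59859 − 459.98184 = 78.61675

78.617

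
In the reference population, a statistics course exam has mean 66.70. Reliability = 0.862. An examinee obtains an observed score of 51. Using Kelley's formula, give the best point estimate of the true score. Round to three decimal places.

53.167

T̂ = 0.862(51) + 0.138(66.70) = 43.962 + 9.20460 = 53.1666 → 53.167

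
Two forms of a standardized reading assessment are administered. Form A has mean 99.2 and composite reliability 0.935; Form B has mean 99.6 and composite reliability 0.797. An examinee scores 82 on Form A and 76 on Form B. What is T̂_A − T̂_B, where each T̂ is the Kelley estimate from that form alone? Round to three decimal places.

T̂_A = 0.935(82) + 0.065(99.2) = 83.11800
T̂_B = 0.797(76) + 0.203(99.6) = 80.79080
T̂_A − T̂_B = 2.32720

2.327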